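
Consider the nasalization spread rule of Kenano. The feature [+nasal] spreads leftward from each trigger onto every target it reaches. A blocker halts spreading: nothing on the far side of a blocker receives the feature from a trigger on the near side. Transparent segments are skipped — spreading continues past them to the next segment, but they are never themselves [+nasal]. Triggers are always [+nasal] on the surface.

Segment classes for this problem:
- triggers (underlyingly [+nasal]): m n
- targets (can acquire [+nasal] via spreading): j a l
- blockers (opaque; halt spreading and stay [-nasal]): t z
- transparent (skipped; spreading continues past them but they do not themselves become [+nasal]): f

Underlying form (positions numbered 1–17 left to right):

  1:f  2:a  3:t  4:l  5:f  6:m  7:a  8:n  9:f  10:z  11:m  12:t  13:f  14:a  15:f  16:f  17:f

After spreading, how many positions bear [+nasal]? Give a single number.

5

From /m/ at 6 leftward: 5 /f/ transparent; 4 /l/ → [+nasal]; 3 /t/ blocks.
From /n/ at 8 leftward: 7 /a/ → [+nasal]; 6 /m/ is itself a trigger — this domain ends here.
From /m/ at 11 leftward: 10 /z/ blocks.
Targets with no active source: positions 2 14 stay [-nasal].
[+nasal] positions on the surface: 4 6 7 8 11.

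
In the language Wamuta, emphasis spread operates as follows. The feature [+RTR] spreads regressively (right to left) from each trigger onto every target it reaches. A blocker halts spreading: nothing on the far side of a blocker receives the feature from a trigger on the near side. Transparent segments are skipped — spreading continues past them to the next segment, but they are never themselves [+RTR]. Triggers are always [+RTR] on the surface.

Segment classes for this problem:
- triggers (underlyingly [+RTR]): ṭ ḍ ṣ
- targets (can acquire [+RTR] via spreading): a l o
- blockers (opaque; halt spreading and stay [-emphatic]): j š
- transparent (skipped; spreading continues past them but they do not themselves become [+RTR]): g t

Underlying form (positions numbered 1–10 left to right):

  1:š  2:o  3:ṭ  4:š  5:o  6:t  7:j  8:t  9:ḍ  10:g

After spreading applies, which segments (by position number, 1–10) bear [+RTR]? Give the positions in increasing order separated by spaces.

2 3 9

From /ṭ/ at 3 leftward: 2 /o/ → [+RTR]; 1 /š/ blocks.
From /ḍ/ at 9 leftward: 8 /t/ transparent; 7 /j/ blocks.
Target with no active source: position 5 stays [-emphatic].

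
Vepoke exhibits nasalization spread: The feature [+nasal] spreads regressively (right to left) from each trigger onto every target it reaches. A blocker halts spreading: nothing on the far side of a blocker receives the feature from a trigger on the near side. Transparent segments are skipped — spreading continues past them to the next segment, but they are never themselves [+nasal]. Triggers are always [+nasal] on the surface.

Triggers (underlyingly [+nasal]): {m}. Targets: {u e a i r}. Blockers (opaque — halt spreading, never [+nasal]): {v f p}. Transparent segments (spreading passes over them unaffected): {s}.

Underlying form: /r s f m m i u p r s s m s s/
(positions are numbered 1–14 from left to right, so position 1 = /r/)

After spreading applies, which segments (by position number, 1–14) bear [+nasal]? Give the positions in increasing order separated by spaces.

4 5 9 12

From /m/ at 4 leftward: 3 /f/ blocks.
From /m/ at 5 leftward: 4 /m/ is itself a trigger — this domain ends here.
From /m/ at 12 leftward: 11 /s/ transparent; 10 /s/ transparent; 9 /r/ → [+nasal]; 8 /p/ blocks.
Targets with no active source: positions 1 6 7 stay [-nasal].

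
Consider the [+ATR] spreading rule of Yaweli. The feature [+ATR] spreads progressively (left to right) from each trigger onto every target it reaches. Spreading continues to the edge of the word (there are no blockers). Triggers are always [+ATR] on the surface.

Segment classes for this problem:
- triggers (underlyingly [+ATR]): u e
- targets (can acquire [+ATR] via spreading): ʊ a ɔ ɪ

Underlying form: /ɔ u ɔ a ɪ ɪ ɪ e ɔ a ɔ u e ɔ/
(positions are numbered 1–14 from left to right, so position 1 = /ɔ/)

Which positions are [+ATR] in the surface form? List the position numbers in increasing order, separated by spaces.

From /u/ at 2 rightward: 3 /ɔ/ → [+ATR]; 4 /a/ → [+ATR]; 5 /ɪ/ → [+ATR]; 6 /ɪ/ → [+ATR]; 7 /ɪ/ → [+ATR]; 8 /e/ is itself a trigger — this domain ends here.
From /e/ at 8 rightward: 9 /ɔ/ → [+ATR]; 10 /a/ → [+ATR]; 11 /ɔ/ → [+ATR]; 12 /u/ is itself a trigger — this domain ends here.
From /u/ at 12 rightward: 13 /e/ is itself a trigger — this domain ends here.
From /e/ at 13 rightward: 14 /ɔ/ → [+ATR]; word edge.
Target with no active source: position 1 stays [-ATR].

2 3 4 5 6 7 8 9 10 11 12 13 14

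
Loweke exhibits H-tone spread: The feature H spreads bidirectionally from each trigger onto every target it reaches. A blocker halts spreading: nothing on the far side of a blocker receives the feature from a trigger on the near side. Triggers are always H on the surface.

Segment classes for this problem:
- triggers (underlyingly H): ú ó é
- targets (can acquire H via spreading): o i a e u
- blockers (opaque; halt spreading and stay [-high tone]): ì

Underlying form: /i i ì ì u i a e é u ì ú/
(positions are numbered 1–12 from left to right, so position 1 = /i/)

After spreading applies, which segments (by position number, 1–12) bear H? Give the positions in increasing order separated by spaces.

From /é/ at 9 rightward: 10 /u/ → H; 11 /ì/ blocks.
From /é/ at 9 leftward: 8 /e/ → H; 7 /a/ → H; 6 /i/ → H; 5 /u/ → H; 4 /ì/ blocks.
From /ú/ at 12 rightward: word edge.
From /ú/ at 12 leftward: 11 /ì/ blocks.
Targets with no active source: positions 1 2 stay [-high tone].

5 6 7 8 9 10 12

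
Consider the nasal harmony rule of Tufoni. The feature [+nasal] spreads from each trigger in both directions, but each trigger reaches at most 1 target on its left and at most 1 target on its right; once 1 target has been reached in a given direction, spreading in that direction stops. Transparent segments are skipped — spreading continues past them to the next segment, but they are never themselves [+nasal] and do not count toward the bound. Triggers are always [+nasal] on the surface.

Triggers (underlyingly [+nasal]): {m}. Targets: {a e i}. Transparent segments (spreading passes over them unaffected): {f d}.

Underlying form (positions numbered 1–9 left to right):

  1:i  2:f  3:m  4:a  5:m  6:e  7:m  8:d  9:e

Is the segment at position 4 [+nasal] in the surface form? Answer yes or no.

From /m/ at 3 rightward: 4 /a/ → [+nasal]; bound reached.
From /m/ at 3 leftward: 2 /f/ transparent; 1 /i/ → [+nasal]; bound reached.
From /m/ at 5 rightward: 6 /e/ → [+nasal]; bound reached.
From /m/ at 5 leftward: 4 /a/ → [+nasal]; bound reached.
From /m/ at 7 rightward: 8 /d/ transparent; 9 /e/ → [+nasal]; bound reached.
From /m/ at 7 leftward: 6 /e/ → [+nasal]; bound reached.
[+nasal] positions on the surface: 1 3 4 5 6 7 9.

yes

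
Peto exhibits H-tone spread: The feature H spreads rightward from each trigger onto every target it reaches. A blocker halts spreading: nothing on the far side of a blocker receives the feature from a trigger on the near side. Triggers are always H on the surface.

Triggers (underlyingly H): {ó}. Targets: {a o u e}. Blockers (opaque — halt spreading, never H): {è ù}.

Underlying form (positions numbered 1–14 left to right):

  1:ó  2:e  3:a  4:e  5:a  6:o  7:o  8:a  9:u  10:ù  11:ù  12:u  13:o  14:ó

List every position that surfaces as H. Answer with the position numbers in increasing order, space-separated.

From /ó/ at 1 rightward: 2 /e/ → H; 3 /a/ → H; 4 /e/ → H; 5 /a/ → H; 6 /o/ → H; 7 /o/ → H; 8 /a/ → H; 9 /u/ → H; 10 /ù/ blocks.
From /ó/ at 14 rightward: word edge.
Targets with no active source: positions 12 13 stay [-high tone].

1 2 3 4 5 6 7 8 9 14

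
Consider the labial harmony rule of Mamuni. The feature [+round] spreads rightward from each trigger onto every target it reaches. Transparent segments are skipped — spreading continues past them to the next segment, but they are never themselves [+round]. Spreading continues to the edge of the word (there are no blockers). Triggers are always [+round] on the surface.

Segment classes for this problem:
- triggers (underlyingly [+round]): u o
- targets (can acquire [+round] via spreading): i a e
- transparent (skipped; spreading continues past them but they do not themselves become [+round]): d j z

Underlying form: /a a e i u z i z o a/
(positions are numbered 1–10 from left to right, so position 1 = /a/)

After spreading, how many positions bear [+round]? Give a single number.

4

From /u/ at 5 rightward: 6 /z/ transparent; 7 /i/ → [+round]; 8 /z/ transparent; 9 /o/ is itself a trigger — this domain ends here.
From /o/ at 9 rightward: 10 /a/ → [+round]; word edge.
Targets with no active source: positions 1 2 3 4 stay [-round].
[+round] positions on the surface: 5 7 9 10.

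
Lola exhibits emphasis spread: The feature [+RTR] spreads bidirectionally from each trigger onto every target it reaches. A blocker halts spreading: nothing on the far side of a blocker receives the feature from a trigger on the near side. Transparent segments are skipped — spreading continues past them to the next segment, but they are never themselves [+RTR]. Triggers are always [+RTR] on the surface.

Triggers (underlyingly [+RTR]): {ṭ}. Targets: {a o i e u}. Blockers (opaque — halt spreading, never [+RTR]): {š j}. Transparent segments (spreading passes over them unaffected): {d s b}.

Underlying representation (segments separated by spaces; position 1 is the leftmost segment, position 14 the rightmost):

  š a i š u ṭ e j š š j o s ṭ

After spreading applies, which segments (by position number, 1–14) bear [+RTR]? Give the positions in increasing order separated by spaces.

5 6 7 12 14

From /ṭ/ at 6 rightward: 7 /e/ → [+RTR]; 8 /j/ blocks.
From /ṭ/ at 6 leftward: 5 /u/ → [+RTR]; 4 /š/ blocks.
From /ṭ/ at 14 rightward: word edge.
From /ṭ/ at 14 leftward: 13 /s/ transparent; 12 /o/ → [+RTR]; 11 /j/ blocks.
Targets with no active source: positions 2 3 stay [-emphatic].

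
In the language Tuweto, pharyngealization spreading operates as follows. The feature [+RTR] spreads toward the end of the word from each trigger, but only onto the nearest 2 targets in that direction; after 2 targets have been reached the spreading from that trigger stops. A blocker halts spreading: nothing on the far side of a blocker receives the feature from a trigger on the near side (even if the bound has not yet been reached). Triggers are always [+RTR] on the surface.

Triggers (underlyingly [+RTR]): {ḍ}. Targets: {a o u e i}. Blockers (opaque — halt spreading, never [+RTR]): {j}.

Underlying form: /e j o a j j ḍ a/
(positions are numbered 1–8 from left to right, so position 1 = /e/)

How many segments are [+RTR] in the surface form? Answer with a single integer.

From /ḍ/ at 7 rightward: 8 /a/ → [+RTR]; word edge.
Targets with no active source: positions 1 3 4 stay [-emphatic].
[+RTR] positions on the surface: 7 8.

2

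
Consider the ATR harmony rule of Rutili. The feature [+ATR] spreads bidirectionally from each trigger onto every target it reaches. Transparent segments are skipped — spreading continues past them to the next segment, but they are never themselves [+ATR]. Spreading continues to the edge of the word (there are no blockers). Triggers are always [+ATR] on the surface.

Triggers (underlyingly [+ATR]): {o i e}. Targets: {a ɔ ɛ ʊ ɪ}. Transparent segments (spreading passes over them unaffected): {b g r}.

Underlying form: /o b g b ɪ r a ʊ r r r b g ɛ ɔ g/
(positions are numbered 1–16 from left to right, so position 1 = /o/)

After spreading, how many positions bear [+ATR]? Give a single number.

6

From /o/ at 1 rightward: 2 /b/ transparent; 3 /g/ transparent; 4 /b/ transparent; 5 /ɪ/ → [+ATR]; 6 /r/ transparent; 7 /a/ → [+ATR]; 8 /ʊ/ → [+ATR]; 9 /r/ transparent; 10 /r/ transparent; 11 /r/ transparent; 12 /b/ transparent; 13 /g/ transparent; 14 /ɛ/ → [+ATR]; 15 /ɔ/ → [+ATR]; 16 /g/ transparent; word edge.
From /o/ at 1 leftward: word edge.
[+ATR] positions on the surface: 1 5 7 8 14 15.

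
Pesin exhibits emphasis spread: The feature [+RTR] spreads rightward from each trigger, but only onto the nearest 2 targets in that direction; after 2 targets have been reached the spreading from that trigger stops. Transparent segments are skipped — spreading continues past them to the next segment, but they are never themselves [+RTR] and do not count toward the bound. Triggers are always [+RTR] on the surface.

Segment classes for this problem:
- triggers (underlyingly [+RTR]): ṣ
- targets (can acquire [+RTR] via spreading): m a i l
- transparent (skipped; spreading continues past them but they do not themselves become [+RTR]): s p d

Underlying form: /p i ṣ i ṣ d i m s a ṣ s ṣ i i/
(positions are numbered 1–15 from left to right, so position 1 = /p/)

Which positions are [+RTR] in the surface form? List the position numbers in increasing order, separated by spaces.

3 4 5 7 8 11 13 14 15

From /ṣ/ at 3 rightward: 4 /i/ → [+RTR]; 5 /ṣ/ is itself a trigger — this domain ends here.
From /ṣ/ at 5 rightward: 6 /d/ transparent; 7 /i/ → [+RTR]; 8 /m/ → [+RTR]; bound reached.
From /ṣ/ at 11 rightward: 12 /s/ transparent; 13 /ṣ/ is itself a trigger — this domain ends here.
From /ṣ/ at 13 rightward: 14 /i/ → [+RTR]; 15 /i/ → [+RTR]; bound reached.
Targets with no active source: positions 2 10 stay [-emphatic].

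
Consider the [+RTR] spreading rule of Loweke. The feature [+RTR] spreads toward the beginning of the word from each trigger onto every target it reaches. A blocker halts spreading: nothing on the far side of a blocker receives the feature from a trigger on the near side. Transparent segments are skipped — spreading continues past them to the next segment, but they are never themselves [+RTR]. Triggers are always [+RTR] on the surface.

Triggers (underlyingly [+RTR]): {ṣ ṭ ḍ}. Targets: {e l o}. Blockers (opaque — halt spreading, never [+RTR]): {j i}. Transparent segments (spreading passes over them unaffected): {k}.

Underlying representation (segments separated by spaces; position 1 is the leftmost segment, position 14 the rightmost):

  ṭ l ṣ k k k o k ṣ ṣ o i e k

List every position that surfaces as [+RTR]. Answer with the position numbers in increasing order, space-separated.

1 2 3 7 9 10

From /ṭ/ at 1 leftward: word edge.
From /ṣ/ at 3 leftward: 2 /l/ → [+RTR]; 1 /ṭ/ is itself a trigger — this domain ends here.
From /ṣ/ at 9 leftward: 8 /k/ transparent; 7 /o/ → [+RTR]; 6 /k/ transparent; 5 /k/ transparent; 4 /k/ transparent; 3 /ṣ/ is itself a trigger — this domain ends here.
From /ṣ/ at 10 leftward: 9 /ṣ/ is itself a trigger — this domain ends here.
Targets with no active source: positions 11 13 stay [-emphatic].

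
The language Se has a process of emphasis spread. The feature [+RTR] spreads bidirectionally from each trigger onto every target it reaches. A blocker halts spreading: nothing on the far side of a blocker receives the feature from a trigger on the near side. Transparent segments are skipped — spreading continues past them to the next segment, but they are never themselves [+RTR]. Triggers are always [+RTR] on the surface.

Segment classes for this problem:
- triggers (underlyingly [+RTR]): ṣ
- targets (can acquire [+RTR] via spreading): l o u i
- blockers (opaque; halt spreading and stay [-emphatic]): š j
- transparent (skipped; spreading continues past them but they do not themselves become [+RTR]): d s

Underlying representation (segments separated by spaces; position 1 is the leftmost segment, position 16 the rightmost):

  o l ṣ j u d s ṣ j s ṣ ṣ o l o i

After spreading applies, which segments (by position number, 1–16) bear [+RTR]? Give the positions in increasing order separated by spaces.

From /ṣ/ at 3 rightward: 4 /j/ blocks.
From /ṣ/ at 3 leftward: 2 /l/ → [+RTR]; 1 /o/ → [+RTR]; word edge.
From /ṣ/ at 8 rightward: 9 /j/ blocks.
From /ṣ/ at 8 leftward: 7 /s/ transparent; 6 /d/ transparent; 5 /u/ → [+RTR]; 4 /j/ blocks.
From /ṣ/ at 11 rightward: 12 /ṣ/ is itself a trigger — this domain ends here.
From /ṣ/ at 11 leftward: 10 /s/ transparent; 9 /j/ blocks.
From /ṣ/ at 12 rightward: 13 /o/ → [+RTR]; 14 /l/ → [+RTR]; 15 /o/ → [+RTR]; 16 /i/ → [+RTR]; word edge.
From /ṣ/ at 12 leftward: 11 /ṣ/ is itself a trigger — this domain ends here.

1 2 3 5 8 11 12 13 14 15 16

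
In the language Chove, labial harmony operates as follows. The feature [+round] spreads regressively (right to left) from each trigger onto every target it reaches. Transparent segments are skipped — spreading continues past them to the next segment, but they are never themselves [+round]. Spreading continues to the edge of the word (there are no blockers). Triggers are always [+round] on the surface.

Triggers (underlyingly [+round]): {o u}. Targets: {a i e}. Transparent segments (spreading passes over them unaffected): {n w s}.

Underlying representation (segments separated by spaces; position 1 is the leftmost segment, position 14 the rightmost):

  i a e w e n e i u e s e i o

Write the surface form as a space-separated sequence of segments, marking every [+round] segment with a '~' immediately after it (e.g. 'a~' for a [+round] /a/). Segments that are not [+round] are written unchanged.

From /u/ at 9 leftward: 8 /i/ → [+round]; 7 /e/ → [+round]; 6 /n/ transparent; 5 /e/ → [+round]; 4 /w/ transparent; 3 /e/ → [+round]; 2 /a/ → [+round]; 1 /i/ → [+round]; word edge.
From /o/ at 14 leftward: 13 /i/ → [+round]; 12 /e/ → [+round]; 11 /s/ transparent; 10 /e/ → [+round]; 9 /u/ is itself a trigger — this domain ends here.
[+round] positions on the surface: 1 2 3 5 7 8 9 10 12 13 14.

i~ a~ e~ w e~ n e~ i~ u~ e~ s e~ i~ o~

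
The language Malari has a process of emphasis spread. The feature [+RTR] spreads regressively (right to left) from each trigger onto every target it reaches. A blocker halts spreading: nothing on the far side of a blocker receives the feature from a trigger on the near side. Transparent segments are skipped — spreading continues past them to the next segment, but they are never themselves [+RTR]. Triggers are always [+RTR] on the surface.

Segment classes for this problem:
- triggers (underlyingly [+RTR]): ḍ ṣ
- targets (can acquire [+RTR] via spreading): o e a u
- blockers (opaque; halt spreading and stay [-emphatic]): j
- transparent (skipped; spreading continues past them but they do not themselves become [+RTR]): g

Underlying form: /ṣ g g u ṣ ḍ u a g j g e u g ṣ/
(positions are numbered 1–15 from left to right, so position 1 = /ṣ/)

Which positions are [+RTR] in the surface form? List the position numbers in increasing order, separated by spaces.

From /ṣ/ at 1 leftward: word edge.
From /ṣ/ at 5 leftward: 4 /u/ → [+RTR]; 3 /g/ transparent; 2 /g/ transparent; 1 /ṣ/ is itself a trigger — this domain ends here.
From /ḍ/ at 6 leftward: 5 /ṣ/ is itself a trigger — this domain ends here.
From /ṣ/ at 15 leftward: 14 /g/ transparent; 13 /u/ → [+RTR]; 12 /e/ → [+RTR]; 11 /g/ transparent; 10 /j/ blocks.
Targets with no active source: positions 7 8 stay [-emphatic].

1 4 5 6 12 13 15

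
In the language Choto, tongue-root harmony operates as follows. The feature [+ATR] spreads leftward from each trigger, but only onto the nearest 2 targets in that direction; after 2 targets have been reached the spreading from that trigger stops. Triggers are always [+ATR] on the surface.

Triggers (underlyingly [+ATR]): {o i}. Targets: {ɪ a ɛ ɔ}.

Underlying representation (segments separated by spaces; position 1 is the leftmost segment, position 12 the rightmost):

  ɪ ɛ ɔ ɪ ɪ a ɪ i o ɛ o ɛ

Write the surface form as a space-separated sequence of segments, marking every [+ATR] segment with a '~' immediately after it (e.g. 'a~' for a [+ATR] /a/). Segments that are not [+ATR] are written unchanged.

ɪ ɛ ɔ ɪ ɪ a~ ɪ~ i~ o~ ɛ~ o~ ɛ

From /i/ at 8 leftward: 7 /ɪ/ → [+ATR]; 6 /a/ → [+ATR]; bound reached.
From /o/ at 9 leftward: 8 /i/ is itself a trigger — this domain ends here.
From /o/ at 11 leftward: 10 /ɛ/ → [+ATR]; 9 /o/ is itself a trigger — this domain ends here.
Targets with no active source: positions 1 2 3 4 5 12 stay [-ATR].
[+ATR] positions on the surface: 6 7 8 9 10 11.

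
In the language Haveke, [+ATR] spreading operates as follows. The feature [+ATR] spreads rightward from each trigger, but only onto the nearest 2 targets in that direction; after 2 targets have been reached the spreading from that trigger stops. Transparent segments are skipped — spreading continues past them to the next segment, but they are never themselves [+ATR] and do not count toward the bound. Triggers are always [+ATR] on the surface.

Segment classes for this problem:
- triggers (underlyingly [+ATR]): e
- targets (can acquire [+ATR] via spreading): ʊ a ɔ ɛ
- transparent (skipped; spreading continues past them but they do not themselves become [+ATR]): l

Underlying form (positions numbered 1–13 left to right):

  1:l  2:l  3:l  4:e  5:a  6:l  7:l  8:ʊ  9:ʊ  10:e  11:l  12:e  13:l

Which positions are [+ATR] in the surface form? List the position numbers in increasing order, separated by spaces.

4 5 8 10 12

From /e/ at 4 rightward: 5 /a/ → [+ATR]; 6 /l/ transparent; 7 /l/ transparent; 8 /ʊ/ → [+ATR]; bound reached.
From /e/ at 10 rightward: 11 /l/ transparent; 12 /e/ is itself a trigger — this domain ends here.
From /e/ at 12 rightward: 13 /l/ transparent; word edge.
Target with no active source: position 9 stays [-ATR].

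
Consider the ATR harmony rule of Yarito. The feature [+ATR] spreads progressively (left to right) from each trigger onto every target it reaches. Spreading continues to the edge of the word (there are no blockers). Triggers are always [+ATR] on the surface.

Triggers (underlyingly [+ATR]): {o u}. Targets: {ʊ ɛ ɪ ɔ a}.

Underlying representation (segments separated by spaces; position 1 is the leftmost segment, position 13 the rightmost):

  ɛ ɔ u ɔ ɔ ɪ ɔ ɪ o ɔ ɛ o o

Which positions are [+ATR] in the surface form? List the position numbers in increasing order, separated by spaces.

From /u/ at 3 rightward: 4 /ɔ/ → [+ATR]; 5 /ɔ/ → [+ATR]; 6 /ɪ/ → [+ATR]; 7 /ɔ/ → [+ATR]; 8 /ɪ/ → [+ATR]; 9 /o/ is itself a trigger — this domain ends here.
From /o/ at 9 rightward: 10 /ɔ/ → [+ATR]; 11 /ɛ/ → [+ATR]; 12 /o/ is itself a trigger — this domain ends here.
From /o/ at 12 rightward: 13 /o/ is itself a trigger — this domain ends here.
From /o/ at 13 rightward: word edge.
Targets with no active source: positions 1 2 stay [-ATR].

3 4 5 6 7 8 9 10 11 12 13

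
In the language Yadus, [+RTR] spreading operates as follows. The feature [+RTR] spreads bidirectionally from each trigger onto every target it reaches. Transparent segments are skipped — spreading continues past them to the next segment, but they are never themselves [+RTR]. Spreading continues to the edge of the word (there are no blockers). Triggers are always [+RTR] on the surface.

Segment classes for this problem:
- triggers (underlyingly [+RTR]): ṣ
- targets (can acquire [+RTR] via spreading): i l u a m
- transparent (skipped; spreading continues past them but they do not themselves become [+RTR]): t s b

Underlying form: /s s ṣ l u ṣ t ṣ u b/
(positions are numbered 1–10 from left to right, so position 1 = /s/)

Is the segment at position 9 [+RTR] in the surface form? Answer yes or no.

yes

From /ṣ/ at 3 rightward: 4 /l/ → [+RTR]; 5 /u/ → [+RTR]; 6 /ṣ/ is itself a trigger — this domain ends here.
From /ṣ/ at 3 leftward: 2 /s/ transparent; 1 /s/ transparent; word edge.
From /ṣ/ at 6 rightward: 7 /t/ transparent; 8 /ṣ/ is itself a trigger — this domain ends here.
From /ṣ/ at 6 leftward: 5 /u/ → [+RTR]; 4 /l/ → [+RTR]; 3 /ṣ/ is itself a trigger — this domain ends here.
From /ṣ/ at 8 rightward: 9 /u/ → [+RTR]; 10 /b/ transparent; word edge.
From /ṣ/ at 8 leftward: 7 /t/ transparent; 6 /ṣ/ is itself a trigger — this domain ends here.
[+RTR] positions on the surface: 3 4 5 6 8 9.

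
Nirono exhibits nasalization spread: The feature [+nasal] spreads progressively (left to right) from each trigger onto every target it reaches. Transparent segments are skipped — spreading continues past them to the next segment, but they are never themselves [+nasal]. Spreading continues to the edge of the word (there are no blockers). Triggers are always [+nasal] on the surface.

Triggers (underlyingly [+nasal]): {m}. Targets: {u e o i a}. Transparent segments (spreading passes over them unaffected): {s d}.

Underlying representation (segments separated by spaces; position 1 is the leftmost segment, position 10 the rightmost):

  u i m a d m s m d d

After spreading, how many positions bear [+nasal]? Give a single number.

From /m/ at 3 rightward: 4 /a/ → [+nasal]; 5 /d/ transparent; 6 /m/ is itself a trigger — this domain ends here.
From /m/ at 6 rightward: 7 /s/ transparent; 8 /m/ is itself a trigger — this domain ends here.
From /m/ at 8 rightward: 9 /d/ transparent; 10 /d/ transparent; word edge.
Targets with no active source: positions 1 2 stay [-nasal].
[+nasal] positions on the surface: 3 4 6 8.

4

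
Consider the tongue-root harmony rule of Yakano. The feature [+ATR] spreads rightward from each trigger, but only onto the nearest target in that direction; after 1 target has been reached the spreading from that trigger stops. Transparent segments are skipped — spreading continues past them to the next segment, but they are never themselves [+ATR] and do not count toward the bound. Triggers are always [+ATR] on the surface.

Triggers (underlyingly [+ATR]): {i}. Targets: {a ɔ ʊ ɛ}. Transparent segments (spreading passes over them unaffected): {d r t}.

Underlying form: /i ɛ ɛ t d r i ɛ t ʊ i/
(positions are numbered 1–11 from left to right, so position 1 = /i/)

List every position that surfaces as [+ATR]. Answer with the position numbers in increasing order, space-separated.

1 2 7 8 11

From /i/ at 1 rightward: 2 /ɛ/ → [+ATR]; bound reached.
From /i/ at 7 rightward: 8 /ɛ/ → [+ATR]; bound reached.
From /i/ at 11 rightward: word edge.
Targets with no active source: positions 3 10 stay [-ATR].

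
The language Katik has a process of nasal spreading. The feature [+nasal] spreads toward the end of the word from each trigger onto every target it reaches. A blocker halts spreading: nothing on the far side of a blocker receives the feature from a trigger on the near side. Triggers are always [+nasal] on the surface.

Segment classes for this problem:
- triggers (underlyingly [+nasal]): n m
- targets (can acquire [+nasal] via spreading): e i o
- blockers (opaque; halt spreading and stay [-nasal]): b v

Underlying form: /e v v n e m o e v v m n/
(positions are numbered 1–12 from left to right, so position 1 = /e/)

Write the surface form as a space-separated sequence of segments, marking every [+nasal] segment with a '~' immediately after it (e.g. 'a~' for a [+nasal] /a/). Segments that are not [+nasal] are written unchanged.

From /n/ at 4 rightward: 5 /e/ → [+nasal]; 6 /m/ is itself a trigger — this domain ends here.
From /m/ at 6 rightward: 7 /o/ → [+nasal]; 8 /e/ → [+nasal]; 9 /v/ blocks.
From /m/ at 11 rightward: 12 /n/ is itself a trigger — this domain ends here.
From /n/ at 12 rightward: word edge.
Target with no active source: position 1 stays [-nasal].
[+nasal] positions on the surface: 4 5 6 7 8 11 12.

e v v n~ e~ m~ o~ e~ v v m~ n~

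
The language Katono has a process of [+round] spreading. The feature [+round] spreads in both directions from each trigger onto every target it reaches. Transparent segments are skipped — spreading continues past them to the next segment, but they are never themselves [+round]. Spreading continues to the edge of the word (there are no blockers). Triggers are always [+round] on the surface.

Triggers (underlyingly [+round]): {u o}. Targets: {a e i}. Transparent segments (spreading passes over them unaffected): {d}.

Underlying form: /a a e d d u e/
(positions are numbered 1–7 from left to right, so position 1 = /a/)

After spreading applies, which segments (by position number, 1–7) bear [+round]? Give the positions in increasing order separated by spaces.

From /u/ at 6 rightward: 7 /e/ → [+round]; word edge.
From /u/ at 6 leftward: 5 /d/ transparent; 4 /d/ transparent; 3 /e/ → [+round]; 2 /a/ → [+round]; 1 /a/ → [+round]; word edge.

1 2 3 6 7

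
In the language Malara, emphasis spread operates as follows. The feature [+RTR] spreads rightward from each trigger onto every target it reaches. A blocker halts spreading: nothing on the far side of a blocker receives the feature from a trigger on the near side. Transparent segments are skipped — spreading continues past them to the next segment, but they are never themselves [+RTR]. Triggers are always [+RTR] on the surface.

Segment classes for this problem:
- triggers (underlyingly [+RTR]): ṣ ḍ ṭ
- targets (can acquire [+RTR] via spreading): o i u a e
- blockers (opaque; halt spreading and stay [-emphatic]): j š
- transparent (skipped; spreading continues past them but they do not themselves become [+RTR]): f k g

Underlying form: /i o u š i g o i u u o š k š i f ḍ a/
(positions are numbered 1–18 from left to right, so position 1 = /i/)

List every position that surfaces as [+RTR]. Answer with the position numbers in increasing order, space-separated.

17 18

From /ḍ/ at 17 rightward: 18 /a/ → [+RTR]; word edge.
Targets with no active source: positions 1 2 3 5 7 8 9 10 11 15 stay [-emphatic].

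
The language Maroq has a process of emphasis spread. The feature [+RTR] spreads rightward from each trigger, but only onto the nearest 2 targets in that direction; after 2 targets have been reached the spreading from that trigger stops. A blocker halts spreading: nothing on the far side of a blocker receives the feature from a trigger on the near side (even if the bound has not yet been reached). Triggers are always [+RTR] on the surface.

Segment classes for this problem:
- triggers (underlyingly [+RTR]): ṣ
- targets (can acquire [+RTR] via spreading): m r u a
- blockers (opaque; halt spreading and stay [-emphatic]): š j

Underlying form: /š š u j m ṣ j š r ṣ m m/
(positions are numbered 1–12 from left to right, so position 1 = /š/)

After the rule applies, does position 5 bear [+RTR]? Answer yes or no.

no

From /ṣ/ at 6 rightward: 7 /j/ blocks.
From /ṣ/ at 10 rightward: 11 /m/ → [+RTR]; 12 /m/ → [+RTR]; bound reached.
Targets with no active source: positions 3 5 9 stay [-emphatic].
[+RTR] positions on the surface: 6 10 11 12.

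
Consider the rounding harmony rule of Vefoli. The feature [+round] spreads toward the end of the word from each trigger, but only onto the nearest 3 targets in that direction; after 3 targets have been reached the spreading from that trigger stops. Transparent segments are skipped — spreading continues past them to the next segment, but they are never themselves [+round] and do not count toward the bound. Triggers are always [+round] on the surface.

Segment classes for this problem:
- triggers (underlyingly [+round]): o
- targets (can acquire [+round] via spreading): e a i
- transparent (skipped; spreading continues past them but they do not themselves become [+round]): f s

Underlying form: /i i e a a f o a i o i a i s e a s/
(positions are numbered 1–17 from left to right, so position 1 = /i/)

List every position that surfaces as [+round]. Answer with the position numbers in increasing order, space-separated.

7 8 9 10 11 12 13

From /o/ at 7 rightward: 8 /a/ → [+round]; 9 /i/ → [+round]; 10 /o/ is itself a trigger — this domain ends here.
From /o/ at 10 rightward: 11 /i/ → [+round]; 12 /a/ → [+round]; 13 /i/ → [+round]; bound reached.
Targets with no active source: positions 1 2 3 4 5 15 16 stay [-round].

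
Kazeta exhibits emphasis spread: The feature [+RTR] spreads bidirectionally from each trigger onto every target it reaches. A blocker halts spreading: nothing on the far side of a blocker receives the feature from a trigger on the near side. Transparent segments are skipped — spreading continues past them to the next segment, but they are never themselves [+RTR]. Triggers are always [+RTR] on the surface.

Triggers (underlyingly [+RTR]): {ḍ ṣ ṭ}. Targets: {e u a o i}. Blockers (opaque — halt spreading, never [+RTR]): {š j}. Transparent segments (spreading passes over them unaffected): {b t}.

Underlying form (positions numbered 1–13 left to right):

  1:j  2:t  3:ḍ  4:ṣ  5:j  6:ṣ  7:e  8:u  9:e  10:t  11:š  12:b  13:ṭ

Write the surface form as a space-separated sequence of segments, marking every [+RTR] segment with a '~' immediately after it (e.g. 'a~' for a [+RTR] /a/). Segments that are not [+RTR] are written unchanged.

From /ḍ/ at 3 rightward: 4 /ṣ/ is itself a trigger — this domain ends here.
From /ḍ/ at 3 leftward: 2 /t/ transparent; 1 /j/ blocks.
From /ṣ/ at 4 rightward: 5 /j/ blocks.
From /ṣ/ at 4 leftward: 3 /ḍ/ is itself a trigger — this domain ends here.
From /ṣ/ at 6 rightward: 7 /e/ → [+RTR]; 8 /u/ → [+RTR]; 9 /e/ → [+RTR]; 10 /t/ transparent; 11 /š/ blocks.
From /ṣ/ at 6 leftward: 5 /j/ blocks.
From /ṭ/ at 13 rightward: word edge.
From /ṭ/ at 13 leftward: 12 /b/ transparent; 11 /š/ blocks.
[+RTR] positions on the surface: 3 4 6 7 8 9 13.

j t ḍ~ ṣ~ j ṣ~ e~ u~ e~ t š b ṭ~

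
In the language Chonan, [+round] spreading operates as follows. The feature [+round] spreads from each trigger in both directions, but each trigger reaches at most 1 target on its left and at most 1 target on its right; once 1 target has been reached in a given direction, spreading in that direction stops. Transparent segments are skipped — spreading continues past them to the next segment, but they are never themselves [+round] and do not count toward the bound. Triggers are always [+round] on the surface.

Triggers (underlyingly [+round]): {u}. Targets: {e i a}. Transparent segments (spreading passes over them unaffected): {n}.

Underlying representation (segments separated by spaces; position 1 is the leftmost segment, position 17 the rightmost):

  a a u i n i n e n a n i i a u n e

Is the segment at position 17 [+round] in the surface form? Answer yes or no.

From /u/ at 3 rightward: 4 /i/ → [+round]; bound reached.
From /u/ at 3 leftward: 2 /a/ → [+round]; bound reached.
From /u/ at 15 rightward: 16 /n/ transparent; 17 /e/ → [+round]; bound reached.
From /u/ at 15 leftward: 14 /a/ → [+round]; bound reached.
Targets with no active source: positions 1 6 8 10 12 13 stay [-round].
[+round] positions on the surface: 2 3 4 14 15 17.

yes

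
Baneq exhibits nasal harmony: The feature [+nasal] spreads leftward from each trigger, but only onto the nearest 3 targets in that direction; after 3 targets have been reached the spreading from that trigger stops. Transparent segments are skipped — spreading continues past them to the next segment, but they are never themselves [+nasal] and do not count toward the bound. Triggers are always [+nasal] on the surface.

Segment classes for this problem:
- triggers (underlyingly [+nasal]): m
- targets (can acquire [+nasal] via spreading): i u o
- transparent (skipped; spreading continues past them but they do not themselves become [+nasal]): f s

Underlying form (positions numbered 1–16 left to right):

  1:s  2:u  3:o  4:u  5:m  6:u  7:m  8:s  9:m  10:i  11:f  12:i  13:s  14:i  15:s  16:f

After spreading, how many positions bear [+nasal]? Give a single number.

7

From /m/ at 5 leftward: 4 /u/ → [+nasal]; 3 /o/ → [+nasal]; 2 /u/ → [+nasal]; bound reached.
From /m/ at 7 leftward: 6 /u/ → [+nasal]; 5 /m/ is itself a trigger — this domain ends here.
From /m/ at 9 leftward: 8 /s/ transparent; 7 /m/ is itself a trigger — this domain ends here.
Targets with no active source: positions 10 12 14 stay [-nasal].
[+nasal] positions on the surface: 2 3 4 5 6 7 9.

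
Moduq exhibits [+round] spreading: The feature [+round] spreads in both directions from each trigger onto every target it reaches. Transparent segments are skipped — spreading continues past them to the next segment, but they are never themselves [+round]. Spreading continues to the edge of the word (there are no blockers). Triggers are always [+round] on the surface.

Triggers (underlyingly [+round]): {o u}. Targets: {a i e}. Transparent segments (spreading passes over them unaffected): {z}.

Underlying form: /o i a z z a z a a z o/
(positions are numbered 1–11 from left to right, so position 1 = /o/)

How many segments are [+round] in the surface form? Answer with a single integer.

7

From /o/ at 1 rightward: 2 /i/ → [+round]; 3 /a/ → [+round]; 4 /z/ transparent; 5 /z/ transparent; 6 /a/ → [+round]; 7 /z/ transparent; 8 /a/ → [+round]; 9 /a/ → [+round]; 10 /z/ transparent; 11 /o/ is itself a trigger — this domain ends here.
From /o/ at 1 leftward: word edge.
From /o/ at 11 rightward: word edge.
From /o/ at 11 leftward: 10 /z/ transparent; 9 /a/ → [+round]; 8 /a/ → [+round]; 7 /z/ transparent; 6 /a/ → [+round]; 5 /z/ transparent; 4 /z/ transparent; 3 /a/ → [+round]; 2 /i/ → [+round]; 1 /o/ is itself a trigger — this domain ends here.
[+round] positions on the surface: 1 2 3 6 8 9 11.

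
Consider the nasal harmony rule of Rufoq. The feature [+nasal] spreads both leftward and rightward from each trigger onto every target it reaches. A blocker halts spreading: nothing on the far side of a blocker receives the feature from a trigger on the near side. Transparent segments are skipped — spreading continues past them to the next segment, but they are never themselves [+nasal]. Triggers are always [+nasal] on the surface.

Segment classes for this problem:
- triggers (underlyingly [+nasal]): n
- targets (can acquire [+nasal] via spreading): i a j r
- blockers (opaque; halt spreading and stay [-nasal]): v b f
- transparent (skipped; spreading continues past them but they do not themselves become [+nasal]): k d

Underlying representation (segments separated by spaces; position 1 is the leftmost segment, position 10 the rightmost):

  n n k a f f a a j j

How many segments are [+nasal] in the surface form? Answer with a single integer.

3

From /n/ at 1 rightward: 2 /n/ is itself a trigger — this domain ends here.
From /n/ at 1 leftward: word edge.
From /n/ at 2 rightward: 3 /k/ transparent; 4 /a/ → [+nasal]; 5 /f/ blocks.
From /n/ at 2 leftward: 1 /n/ is itself a trigger — this domain ends here.
Targets with no active source: positions 7 8 9 10 stay [-nasal].
[+nasal] positions on the surface: 1 2 4.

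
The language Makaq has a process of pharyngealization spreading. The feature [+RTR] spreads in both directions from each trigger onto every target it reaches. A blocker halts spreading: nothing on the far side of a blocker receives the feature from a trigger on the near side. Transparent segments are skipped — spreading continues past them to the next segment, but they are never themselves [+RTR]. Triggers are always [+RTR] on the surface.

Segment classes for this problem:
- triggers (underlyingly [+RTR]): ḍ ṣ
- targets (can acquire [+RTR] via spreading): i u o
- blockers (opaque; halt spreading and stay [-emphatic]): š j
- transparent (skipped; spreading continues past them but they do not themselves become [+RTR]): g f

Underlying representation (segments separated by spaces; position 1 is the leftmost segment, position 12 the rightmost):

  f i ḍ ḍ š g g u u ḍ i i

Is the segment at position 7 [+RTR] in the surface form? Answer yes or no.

no

From /ḍ/ at 3 rightward: 4 /ḍ/ is itself a trigger — this domain ends here.
From /ḍ/ at 3 leftward: 2 /i/ → [+RTR]; 1 /f/ transparent; word edge.
From /ḍ/ at 4 rightward: 5 /š/ blocks.
From /ḍ/ at 4 leftward: 3 /ḍ/ is itself a trigger — this domain ends here.
From /ḍ/ at 10 rightward: 11 /i/ → [+RTR]; 12 /i/ → [+RTR]; word edge.
From /ḍ/ at 10 leftward: 9 /u/ → [+RTR]; 8 /u/ → [+RTR]; 7 /g/ transparent; 6 /g/ transparent; 5 /š/ blocks.
[+RTR] positions on the surface: 2 3 4 8 9 10 11 12.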